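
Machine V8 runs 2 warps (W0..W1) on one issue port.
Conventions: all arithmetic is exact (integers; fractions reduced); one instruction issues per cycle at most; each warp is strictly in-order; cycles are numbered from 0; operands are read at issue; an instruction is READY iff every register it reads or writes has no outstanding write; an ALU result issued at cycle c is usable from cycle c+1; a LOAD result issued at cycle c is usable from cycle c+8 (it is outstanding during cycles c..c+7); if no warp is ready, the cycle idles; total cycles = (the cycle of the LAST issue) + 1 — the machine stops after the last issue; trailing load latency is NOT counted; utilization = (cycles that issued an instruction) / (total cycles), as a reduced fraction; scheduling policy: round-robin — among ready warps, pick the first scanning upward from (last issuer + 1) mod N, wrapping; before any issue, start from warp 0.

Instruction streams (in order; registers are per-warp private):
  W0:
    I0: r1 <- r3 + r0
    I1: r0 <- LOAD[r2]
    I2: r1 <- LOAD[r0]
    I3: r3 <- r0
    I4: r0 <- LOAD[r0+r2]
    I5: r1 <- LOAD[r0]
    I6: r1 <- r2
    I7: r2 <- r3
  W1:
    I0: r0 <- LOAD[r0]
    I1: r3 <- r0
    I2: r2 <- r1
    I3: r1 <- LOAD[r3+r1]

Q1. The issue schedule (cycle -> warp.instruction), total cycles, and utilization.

cycle 0: W0.I0
cycle 1: W1.I0
cycle 2: W0.I1
cycle 3: idle
cycle 4: idle
cycle 5: idle
cycle 6: idle
cycle 7: idle
cycle 8: idle
cycle 9: W1.I1
cycle 10: W0.I2
cycle 11: W1.I2
cycle 12: W0.I3
cycle 13: W1.I3
cycle 14: W0.I4
cycle 15: idle
cycle 16: idle
cycle 17: idle
cycle 18: idle
cycle 19: idle
cycle 20: idle
cycle 21: idle
cycle 22: W0.I5
cycle 23: idle
cycle 24: idle
cycle 25: idle
cycle 26: idle
cycle 27: idle
cycle 28: idle
cycle 29: idle
cycle 30: W0.I6
cycle 31: W0.I7

Answer: 32 cycles, utilization 3/8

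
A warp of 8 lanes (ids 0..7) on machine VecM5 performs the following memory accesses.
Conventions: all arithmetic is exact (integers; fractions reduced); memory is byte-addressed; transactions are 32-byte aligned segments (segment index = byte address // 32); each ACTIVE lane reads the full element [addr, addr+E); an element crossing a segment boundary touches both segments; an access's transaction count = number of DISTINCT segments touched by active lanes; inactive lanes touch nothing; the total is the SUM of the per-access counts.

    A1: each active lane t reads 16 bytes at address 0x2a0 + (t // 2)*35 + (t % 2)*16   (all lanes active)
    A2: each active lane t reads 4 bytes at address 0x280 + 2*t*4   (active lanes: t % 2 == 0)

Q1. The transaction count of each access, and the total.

A1: 5 transactions
A2: 2 transactions

Answer: 5,2; total 7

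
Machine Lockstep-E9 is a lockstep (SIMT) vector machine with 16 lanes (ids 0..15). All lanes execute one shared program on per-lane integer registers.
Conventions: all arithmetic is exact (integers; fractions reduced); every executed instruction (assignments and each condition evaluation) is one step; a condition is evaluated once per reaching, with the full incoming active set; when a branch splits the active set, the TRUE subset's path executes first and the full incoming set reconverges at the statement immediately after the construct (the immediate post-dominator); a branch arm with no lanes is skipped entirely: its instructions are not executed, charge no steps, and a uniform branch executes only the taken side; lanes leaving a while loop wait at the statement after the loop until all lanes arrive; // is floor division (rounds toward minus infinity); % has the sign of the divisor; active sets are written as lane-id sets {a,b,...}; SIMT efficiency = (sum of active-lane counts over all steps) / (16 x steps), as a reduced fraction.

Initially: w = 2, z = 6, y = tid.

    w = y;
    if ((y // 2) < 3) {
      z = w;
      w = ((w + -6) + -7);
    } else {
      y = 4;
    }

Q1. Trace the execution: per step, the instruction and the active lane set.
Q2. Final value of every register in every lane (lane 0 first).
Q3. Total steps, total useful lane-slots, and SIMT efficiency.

step 0: w <- y                       {0,1,2,3,4,5,6,7,8,9,10,11,12,13,14,15}
step 1: eval ((y // 2) < 3)          {0,1,2,3,4,5,6,7,8,9,10,11,12,13,14,15}
step 2: z <- w                       {0,1,2,3,4,5}
step 3: w <- ((w + -6) + -7)         {0,1,2,3,4,5}
step 4: y <- 4                       {6,7,8,9,10,11,12,13,14,15}

Answer: 5 steps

w: -13,-12,-11,-10,-9,-8,6,7,8,9,10,11,12,13,14,15
z: 0,1,2,3,4,5,6,6,6,6,6,6,6,6,6,6
y: 0,1,2,3,4,5,4,4,4,4,4,4,4,4,4,4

steps = 5; useful = 54; efficiency = 54/80 = 27/40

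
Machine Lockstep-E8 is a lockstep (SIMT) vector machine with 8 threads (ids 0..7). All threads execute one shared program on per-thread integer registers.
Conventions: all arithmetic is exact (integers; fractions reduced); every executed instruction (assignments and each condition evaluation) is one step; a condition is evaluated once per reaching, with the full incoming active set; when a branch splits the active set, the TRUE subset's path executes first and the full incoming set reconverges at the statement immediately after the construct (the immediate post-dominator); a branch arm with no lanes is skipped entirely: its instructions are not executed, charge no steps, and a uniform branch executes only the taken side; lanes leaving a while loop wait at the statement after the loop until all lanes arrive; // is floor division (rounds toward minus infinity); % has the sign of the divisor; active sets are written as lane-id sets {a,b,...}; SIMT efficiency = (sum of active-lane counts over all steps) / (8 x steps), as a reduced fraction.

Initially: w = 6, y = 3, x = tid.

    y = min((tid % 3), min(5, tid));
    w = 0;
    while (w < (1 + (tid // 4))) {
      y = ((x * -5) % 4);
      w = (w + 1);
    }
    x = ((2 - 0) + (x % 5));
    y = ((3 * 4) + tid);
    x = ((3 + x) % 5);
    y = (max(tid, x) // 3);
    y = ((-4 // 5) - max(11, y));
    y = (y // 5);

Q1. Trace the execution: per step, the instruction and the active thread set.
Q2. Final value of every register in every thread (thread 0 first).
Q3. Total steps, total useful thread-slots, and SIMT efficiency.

step 0: y <- min((tid % 3), min(5, tid)) {0,1,2,3,4,5,6,7}
step 1: w <- 0                       {0,1,2,3,4,5,6,7}
step 2: eval (w < (1 + (tid // 4)))  {0,1,2,3,4,5,6,7}
step 3: y <- ((x * -5) % 4)          {0,1,2,3,4,5,6,7}
step 4: w <- (w + 1)                 {0,1,2,3,4,5,6,7}
step 5: eval (w < (1 + (tid // 4)))  {0,1,2,3,4,5,6,7}
step 6: y <- ((x * -5) % 4)          {4,5,6,7}
step 7: w <- (w + 1)                 {4,5,6,7}
step 8: eval (w < (1 + (tid // 4)))  {4,5,6,7}
step 9: x <- ((2 - 0) + (x % 5))     {0,1,2,3,4,5,6,7}
step 10: y <- ((3 * 4) + tid)         {0,1,2,3,4,5,6,7}
step 11: x <- ((3 + x) % 5)           {0,1,2,3,4,5,6,7}
step 12: y <- (max(tid, x) // 3)      {0,1,2,3,4,5,6,7}
step 13: y <- ((-4 // 5) - max(11, y)) {0,1,2,3,4,5,6,7}
step 14: y <- (y // 5)                {0,1,2,3,4,5,6,7}

Answer: 15 steps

w: 1,1,1,1,2,2,2,2
y: -3,-3,-3,-3,-3,-3,-3,-3
x: 0,1,2,3,4,0,1,2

steps = 15; useful = 108; efficiency = 108/120 = 9/10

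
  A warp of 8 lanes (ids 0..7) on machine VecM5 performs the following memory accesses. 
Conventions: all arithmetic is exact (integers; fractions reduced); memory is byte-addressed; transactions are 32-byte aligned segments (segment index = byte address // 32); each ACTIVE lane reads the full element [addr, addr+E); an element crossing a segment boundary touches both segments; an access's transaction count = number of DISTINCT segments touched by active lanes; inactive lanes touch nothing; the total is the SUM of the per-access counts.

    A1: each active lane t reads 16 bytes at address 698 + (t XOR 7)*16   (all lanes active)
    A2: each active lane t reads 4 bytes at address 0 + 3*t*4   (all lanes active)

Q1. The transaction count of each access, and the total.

A1: 5 transactions
A2: 3 transactions

Answer: 5,3; total 8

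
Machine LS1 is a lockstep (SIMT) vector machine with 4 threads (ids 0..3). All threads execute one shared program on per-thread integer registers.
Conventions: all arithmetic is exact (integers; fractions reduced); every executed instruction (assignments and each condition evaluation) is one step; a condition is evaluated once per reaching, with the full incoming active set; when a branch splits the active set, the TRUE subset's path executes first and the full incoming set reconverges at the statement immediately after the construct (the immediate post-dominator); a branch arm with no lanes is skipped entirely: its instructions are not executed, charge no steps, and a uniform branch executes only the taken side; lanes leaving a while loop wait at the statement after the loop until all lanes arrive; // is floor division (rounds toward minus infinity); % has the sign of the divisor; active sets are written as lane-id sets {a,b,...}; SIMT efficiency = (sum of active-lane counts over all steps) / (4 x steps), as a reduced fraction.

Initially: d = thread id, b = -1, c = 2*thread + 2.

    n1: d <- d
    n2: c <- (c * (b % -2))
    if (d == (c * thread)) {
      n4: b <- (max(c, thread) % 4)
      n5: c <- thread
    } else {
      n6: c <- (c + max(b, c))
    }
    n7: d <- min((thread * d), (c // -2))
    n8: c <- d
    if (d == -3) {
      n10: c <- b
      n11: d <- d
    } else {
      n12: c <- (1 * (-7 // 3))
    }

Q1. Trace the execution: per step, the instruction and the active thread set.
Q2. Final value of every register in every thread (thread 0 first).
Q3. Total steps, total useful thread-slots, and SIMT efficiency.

step 0: d <- d                       {0,1,2,3}
step 1: c <- (c * (b % -2))          {0,1,2,3}
step 2: eval (d == (c * thread))     {0,1,2,3}
step 3: b <- (max(c, thread) % 4)    {0}
step 4: c <- thread                  {0}
step 5: c <- (c + max(b, c))         {1,2,3}
step 6: d <- min((thread * d), (c // -2)) {0,1,2,3}
step 7: c <- d                       {0,1,2,3}
step 8: eval (d == -3)               {0,1,2,3}
step 9: c <- (1 * (-7 // 3))         {0,1,2,3}

Answer: 10 steps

d: 0,1,3,4
b: 0,-1,-1,-1
c: -3,-3,-3,-3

steps = 10; useful = 33; efficiency = 33/40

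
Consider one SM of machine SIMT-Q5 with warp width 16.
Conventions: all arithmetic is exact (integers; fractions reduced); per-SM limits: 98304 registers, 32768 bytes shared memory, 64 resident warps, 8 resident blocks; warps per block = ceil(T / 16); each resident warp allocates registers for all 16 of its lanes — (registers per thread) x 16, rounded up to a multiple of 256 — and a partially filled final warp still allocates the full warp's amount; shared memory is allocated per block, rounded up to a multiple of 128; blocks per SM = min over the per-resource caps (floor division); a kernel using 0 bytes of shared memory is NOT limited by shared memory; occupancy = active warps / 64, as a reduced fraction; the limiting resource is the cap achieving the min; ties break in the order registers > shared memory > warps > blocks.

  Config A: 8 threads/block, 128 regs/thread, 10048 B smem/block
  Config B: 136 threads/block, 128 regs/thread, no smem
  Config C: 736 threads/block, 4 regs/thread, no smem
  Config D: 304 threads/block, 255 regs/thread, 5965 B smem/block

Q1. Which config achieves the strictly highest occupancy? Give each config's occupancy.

occupancies: A 3/64, B 45/64, C 23/32, D 19/64

Answer: C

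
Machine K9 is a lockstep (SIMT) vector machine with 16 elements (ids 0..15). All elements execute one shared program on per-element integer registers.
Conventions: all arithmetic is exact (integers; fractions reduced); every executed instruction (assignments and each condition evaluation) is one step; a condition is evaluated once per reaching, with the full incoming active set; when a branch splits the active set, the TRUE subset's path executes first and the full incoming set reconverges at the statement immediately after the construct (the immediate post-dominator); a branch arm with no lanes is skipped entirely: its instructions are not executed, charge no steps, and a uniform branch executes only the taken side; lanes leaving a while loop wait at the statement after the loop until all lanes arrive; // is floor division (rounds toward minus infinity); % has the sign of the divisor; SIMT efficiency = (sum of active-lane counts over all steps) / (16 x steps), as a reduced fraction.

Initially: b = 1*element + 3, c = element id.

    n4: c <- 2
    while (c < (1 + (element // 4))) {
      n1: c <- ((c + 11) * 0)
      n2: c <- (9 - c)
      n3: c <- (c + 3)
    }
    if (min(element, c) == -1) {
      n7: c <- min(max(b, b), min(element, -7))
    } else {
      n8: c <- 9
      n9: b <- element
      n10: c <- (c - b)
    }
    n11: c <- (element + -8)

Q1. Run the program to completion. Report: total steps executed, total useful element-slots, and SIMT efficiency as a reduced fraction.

Answer: 11 steps, 144 useful, 9/11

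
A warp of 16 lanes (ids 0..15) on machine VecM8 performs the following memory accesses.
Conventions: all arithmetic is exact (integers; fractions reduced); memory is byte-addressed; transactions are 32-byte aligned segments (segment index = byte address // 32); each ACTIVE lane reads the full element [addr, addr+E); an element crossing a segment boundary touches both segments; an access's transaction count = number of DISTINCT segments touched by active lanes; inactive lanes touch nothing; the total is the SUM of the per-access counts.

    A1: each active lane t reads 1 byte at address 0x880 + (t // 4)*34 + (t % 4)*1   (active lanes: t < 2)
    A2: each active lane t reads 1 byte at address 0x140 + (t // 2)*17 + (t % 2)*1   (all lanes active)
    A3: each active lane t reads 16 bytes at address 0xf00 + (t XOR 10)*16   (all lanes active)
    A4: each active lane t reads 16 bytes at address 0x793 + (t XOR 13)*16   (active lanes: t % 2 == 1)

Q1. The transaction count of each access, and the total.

A1: 1 transaction
A2: 4 transactions
A3: 8 transactions
A4: 9 transactions

Answer: 1,4,8,9; total 22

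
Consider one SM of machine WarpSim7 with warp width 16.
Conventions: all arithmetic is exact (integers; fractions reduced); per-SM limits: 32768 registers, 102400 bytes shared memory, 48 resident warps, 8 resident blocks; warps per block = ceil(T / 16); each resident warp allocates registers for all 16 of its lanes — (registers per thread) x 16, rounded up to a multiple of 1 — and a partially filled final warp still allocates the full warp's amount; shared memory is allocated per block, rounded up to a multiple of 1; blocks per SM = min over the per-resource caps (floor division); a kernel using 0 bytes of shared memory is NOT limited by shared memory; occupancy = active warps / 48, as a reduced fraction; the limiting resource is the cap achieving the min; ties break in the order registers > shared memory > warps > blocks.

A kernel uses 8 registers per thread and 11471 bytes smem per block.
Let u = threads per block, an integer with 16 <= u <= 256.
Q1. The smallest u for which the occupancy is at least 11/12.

Answer: u = 81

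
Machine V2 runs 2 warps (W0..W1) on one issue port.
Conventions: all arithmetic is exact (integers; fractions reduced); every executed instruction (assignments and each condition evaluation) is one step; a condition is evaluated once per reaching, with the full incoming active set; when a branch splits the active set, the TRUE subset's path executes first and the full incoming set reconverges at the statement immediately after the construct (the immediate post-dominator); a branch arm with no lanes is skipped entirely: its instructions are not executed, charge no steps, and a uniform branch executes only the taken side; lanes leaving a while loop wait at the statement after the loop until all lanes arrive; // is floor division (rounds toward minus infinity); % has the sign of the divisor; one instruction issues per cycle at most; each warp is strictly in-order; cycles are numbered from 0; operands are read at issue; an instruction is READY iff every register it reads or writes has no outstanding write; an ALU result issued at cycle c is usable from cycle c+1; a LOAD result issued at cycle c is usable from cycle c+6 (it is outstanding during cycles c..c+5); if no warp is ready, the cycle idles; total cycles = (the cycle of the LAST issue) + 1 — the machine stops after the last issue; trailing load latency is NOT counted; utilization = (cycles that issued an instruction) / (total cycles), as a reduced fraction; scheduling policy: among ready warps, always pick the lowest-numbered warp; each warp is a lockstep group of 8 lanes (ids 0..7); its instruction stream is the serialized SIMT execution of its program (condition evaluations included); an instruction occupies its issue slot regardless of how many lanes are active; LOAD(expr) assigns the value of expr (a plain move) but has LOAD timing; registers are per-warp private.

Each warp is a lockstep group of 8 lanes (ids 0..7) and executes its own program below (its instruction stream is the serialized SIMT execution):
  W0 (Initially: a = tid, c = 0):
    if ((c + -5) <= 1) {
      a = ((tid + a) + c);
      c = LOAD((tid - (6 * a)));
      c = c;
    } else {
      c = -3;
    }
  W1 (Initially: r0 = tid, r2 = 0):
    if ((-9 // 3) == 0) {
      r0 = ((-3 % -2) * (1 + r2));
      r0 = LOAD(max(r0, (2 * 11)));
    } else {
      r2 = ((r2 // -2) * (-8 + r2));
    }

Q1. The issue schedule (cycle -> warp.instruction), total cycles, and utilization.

cycle 0: W0.I0
cycle 1: W0.I1
cycle 2: W0.I2
cycle 3: W1.I0
cycle 4: W1.I1
cycle 5: idle
cycle 6: idle
cycle 7: idle
cycle 8: W0.I3

Answer: 9 cycles, utilization 2/3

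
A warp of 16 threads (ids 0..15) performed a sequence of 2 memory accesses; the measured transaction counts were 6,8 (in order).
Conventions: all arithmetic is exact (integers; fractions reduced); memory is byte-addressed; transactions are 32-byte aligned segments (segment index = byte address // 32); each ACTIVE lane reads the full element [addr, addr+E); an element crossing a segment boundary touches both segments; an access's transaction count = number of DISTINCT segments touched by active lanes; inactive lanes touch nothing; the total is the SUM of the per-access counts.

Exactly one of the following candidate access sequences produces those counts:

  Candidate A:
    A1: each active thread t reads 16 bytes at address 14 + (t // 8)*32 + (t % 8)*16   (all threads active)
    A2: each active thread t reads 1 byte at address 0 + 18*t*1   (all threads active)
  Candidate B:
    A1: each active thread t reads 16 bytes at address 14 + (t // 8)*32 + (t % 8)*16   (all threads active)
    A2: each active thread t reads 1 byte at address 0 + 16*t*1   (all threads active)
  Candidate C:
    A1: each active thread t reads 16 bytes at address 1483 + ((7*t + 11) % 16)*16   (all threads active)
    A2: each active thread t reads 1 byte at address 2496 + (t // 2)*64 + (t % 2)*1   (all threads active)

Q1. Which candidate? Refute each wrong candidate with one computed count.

A: A2 gives 9 transactions, not 8
C: A1 gives 9 transactions, not 6
B: all counts match (6,8)

Answer: B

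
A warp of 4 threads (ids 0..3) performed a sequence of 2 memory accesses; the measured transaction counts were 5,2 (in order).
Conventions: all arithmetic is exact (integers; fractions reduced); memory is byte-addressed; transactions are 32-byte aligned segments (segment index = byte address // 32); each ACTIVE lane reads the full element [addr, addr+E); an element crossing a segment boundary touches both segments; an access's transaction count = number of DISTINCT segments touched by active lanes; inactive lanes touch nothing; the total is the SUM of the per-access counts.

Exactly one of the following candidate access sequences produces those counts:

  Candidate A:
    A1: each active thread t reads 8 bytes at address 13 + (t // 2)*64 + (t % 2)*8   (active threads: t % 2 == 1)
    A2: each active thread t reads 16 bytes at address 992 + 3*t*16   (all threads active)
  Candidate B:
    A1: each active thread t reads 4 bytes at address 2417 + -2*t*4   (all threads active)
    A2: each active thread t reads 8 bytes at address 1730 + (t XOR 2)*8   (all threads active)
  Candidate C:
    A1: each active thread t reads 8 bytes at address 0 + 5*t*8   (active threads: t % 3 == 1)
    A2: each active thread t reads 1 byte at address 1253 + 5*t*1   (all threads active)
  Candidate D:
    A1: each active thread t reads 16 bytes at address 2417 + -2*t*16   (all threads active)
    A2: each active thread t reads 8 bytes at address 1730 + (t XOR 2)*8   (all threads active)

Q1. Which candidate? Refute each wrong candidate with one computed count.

A: A1 gives 2 transactions, not 5
B: A1 gives 2 transactions, not 5
C: A1 gives 1 transaction, not 5
D: all counts match (5,2)

Answer: D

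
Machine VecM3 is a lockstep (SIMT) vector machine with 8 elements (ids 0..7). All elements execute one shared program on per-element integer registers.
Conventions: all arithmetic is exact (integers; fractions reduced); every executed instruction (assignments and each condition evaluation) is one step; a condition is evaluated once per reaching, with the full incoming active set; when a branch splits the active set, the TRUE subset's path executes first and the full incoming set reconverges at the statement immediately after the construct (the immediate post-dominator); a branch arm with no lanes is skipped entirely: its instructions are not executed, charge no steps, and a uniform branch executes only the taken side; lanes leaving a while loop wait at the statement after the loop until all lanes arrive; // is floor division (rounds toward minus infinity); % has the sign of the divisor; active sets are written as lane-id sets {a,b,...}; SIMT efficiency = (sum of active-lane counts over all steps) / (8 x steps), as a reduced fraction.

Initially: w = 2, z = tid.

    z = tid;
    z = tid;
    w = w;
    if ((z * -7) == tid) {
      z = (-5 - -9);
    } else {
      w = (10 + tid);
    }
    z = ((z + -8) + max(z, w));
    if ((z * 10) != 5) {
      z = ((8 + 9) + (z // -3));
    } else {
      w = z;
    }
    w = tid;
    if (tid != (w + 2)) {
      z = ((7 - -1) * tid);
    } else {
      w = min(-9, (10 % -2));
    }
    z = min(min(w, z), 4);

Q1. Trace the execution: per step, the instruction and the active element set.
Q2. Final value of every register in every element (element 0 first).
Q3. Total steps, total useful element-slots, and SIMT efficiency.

step 0: z <- tid                     {0,1,2,3,4,5,6,7}
step 1: z <- tid                     {0,1,2,3,4,5,6,7}
step 2: w <- w                       {0,1,2,3,4,5,6,7}
step 3: eval ((z * -7) == tid)       {0,1,2,3,4,5,6,7}
step 4: z <- (-5 - -9)               {0}
step 5: w <- (10 + tid)              {1,2,3,4,5,6,7}
step 6: z <- ((z + -8) + max(z, w))  {0,1,2,3,4,5,6,7}
step 7: eval ((z * 10) != 5)         {0,1,2,3,4,5,6,7}
step 8: z <- ((8 + 9) + (z // -3))   {0,1,2,3,4,5,6,7}
step 9: w <- tid                     {0,1,2,3,4,5,6,7}
step 10: eval (tid != (w + 2))        {0,1,2,3,4,5,6,7}
step 11: z <- ((7 - -1) * tid)        {0,1,2,3,4,5,6,7}
step 12: z <- min(min(w, z), 4)       {0,1,2,3,4,5,6,7}

Answer: 13 steps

w: 0,1,2,3,4,5,6,7
z: 0,1,2,3,4,4,4,4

steps = 13; useful = 96; efficiency = 96/104 = 12/13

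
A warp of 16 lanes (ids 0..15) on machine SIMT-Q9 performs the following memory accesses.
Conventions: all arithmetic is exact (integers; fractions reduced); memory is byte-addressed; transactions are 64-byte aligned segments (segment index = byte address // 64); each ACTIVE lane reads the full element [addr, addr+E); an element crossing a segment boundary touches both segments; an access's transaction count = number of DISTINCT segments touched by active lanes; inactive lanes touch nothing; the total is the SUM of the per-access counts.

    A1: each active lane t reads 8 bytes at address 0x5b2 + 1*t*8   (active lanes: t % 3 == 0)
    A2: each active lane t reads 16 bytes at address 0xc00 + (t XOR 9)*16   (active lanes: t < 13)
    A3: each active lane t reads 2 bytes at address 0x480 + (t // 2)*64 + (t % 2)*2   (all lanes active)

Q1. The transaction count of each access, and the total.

A1: 3 transactions
A2: 4 transactions
A3: 8 transactions

Answer: 3,4,8; total 15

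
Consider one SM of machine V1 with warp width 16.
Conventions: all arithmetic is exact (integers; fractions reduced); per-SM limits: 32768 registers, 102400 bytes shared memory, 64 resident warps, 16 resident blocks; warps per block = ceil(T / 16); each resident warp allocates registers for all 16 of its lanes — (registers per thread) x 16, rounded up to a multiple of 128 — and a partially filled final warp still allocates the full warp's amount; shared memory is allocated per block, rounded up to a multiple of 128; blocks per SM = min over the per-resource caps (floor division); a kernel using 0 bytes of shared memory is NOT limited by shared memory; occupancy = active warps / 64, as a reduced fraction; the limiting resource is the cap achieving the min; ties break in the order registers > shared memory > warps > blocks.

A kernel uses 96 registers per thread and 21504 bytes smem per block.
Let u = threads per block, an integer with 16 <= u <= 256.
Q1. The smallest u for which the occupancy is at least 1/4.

Answer: u = 49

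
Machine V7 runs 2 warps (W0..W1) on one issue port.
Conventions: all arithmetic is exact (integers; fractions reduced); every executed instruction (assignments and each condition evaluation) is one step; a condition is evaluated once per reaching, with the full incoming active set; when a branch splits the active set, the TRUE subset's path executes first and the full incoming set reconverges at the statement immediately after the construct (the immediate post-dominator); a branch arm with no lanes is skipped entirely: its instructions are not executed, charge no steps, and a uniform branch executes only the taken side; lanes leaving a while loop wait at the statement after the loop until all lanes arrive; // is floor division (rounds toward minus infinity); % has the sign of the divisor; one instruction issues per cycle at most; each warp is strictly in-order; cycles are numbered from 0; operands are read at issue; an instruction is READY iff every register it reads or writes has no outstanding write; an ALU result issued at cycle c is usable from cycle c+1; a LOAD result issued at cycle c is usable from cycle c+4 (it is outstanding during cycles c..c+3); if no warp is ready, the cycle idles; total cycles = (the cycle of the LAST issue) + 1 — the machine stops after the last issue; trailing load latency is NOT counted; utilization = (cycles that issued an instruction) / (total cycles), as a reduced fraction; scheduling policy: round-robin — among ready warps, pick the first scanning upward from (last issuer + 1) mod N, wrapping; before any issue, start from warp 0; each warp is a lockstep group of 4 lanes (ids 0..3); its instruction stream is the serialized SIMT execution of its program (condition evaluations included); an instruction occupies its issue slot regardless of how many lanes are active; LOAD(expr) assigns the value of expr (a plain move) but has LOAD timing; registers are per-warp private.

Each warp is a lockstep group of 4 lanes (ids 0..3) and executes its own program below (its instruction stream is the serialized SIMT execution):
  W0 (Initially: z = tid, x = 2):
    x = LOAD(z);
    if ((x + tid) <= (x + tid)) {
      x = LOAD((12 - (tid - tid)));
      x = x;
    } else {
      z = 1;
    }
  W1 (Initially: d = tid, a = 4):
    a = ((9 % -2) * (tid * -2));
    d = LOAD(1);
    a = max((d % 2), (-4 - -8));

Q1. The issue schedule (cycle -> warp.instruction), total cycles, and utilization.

cycle 0: W0.I0
cycle 1: W1.I0
cycle 2: W1.I1
cycle 3: idle
cycle 4: W0.I1
cycle 5: W0.I2
cycle 6: W1.I2
cycle 7: idle
cycle 8: idle
cycle 9: W0.I3

Answer: 10 cycles, utilization 7/10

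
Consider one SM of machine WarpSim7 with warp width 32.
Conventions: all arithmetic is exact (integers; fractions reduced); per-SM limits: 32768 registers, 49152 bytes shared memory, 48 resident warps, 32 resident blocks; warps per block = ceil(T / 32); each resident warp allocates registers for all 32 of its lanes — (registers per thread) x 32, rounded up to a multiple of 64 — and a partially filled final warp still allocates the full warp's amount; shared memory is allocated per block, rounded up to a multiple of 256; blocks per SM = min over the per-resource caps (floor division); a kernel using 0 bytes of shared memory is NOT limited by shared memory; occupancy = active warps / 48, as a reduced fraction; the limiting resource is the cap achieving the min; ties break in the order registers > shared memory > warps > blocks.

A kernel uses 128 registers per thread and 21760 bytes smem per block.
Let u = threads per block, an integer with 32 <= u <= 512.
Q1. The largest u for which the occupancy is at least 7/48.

Answer: u = 256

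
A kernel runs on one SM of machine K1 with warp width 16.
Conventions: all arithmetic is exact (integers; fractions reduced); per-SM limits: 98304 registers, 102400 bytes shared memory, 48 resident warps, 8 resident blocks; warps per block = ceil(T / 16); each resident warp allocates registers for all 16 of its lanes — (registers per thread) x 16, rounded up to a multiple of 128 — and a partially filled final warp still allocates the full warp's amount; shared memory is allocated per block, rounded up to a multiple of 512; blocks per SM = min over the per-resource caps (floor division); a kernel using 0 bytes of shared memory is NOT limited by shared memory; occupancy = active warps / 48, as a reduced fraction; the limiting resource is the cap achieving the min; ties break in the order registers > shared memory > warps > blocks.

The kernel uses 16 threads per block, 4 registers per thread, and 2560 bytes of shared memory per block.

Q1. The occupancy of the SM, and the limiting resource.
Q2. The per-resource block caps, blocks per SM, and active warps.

Answer: occupancy 1/6, limited by blocks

registers: 768 blocks
shared memory: 40 blocks
warps: 48 blocks
blocks: 8 blocks

Answer: 8 blocks, 8 active warps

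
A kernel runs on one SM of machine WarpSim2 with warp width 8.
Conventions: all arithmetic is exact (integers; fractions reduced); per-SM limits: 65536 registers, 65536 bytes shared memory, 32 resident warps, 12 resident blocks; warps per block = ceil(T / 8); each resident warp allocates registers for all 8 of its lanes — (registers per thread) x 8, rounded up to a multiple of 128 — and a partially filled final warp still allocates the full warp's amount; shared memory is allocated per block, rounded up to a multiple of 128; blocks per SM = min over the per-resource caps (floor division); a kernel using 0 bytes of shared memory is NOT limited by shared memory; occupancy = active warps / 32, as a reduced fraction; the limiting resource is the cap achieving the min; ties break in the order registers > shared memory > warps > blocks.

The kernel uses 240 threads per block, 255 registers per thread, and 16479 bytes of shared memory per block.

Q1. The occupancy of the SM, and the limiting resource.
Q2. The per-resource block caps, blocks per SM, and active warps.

Answer: occupancy 15/16, limited by registers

registers: 1 block
shared memory: 3 blocks
warps: 1 block
blocks: 12 blocks

Answer: 1 block, 30 active warps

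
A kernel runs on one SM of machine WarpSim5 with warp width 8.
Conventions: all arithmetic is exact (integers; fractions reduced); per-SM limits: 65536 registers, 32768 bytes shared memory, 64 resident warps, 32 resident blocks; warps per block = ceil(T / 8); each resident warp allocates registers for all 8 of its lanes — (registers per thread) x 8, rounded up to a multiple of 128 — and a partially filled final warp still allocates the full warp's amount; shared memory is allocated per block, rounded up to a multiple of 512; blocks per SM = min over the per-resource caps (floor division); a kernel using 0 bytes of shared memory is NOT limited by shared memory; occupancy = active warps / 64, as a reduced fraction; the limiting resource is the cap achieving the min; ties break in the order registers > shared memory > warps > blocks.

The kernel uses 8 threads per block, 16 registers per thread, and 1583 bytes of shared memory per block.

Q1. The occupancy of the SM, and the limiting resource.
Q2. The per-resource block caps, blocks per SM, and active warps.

Answer: occupancy 1/4, limited by shared memory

registers: 512 blocks
shared memory: 16 blocks
warps: 64 blocks
blocks: 32 blocks

Answer: 16 blocks, 16 active warps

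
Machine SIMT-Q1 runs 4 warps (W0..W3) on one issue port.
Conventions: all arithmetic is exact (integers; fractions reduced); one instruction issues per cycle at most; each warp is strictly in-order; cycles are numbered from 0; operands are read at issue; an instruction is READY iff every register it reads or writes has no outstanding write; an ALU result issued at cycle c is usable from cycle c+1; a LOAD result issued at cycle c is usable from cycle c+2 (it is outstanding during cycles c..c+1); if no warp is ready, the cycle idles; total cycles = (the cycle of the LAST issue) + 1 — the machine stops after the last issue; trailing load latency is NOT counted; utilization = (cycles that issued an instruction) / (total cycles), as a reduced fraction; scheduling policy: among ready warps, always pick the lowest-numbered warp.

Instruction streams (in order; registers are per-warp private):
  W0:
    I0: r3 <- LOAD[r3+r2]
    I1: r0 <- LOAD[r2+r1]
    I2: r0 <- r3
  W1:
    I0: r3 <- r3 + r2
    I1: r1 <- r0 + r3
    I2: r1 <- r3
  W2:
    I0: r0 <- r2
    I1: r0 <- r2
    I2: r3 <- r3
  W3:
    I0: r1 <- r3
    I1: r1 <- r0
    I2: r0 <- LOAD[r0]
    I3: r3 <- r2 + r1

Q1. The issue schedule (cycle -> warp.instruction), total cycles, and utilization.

cycle 0: W0.I0
cycle 1: W0.I1
cycle 2: W1.I0
cycle 3: W0.I2
cycle 4: W1.I1
cycle 5: W1.I2
cycle 6: W2.I0
cycle 7: W2.I1
cycle 8: W2.I2
cycle 9: W3.I0
cycle 10: W3.I1
cycle 11: W3.I2
cycle 12: W3.I3

Answer: 13 cycles, utilization 1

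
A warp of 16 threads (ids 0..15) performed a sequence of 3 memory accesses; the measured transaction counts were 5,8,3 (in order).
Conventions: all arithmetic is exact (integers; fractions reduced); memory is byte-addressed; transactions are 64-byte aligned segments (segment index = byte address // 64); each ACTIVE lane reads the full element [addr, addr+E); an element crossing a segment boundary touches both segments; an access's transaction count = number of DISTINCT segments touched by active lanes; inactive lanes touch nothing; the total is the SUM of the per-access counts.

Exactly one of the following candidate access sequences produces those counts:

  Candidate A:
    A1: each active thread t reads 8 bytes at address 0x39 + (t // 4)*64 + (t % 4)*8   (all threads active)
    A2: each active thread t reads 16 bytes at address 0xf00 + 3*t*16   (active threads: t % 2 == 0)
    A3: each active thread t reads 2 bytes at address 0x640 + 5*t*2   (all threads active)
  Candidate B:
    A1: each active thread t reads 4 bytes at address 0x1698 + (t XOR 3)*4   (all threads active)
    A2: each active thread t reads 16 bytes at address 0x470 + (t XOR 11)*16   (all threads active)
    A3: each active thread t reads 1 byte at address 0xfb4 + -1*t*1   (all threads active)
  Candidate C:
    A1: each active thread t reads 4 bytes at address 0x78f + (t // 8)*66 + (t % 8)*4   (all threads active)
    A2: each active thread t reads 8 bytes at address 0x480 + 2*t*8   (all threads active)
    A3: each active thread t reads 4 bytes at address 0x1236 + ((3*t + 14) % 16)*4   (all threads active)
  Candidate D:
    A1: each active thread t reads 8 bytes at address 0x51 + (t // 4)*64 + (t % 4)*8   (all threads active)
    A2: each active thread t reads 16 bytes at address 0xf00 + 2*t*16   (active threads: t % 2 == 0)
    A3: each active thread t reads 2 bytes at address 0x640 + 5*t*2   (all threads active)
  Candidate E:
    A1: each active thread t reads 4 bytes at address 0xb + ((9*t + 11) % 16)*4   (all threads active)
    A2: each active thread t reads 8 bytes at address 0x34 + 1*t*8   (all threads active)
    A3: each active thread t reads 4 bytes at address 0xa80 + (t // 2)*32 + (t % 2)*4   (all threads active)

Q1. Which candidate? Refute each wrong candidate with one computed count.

B: A1 gives 2 transactions, not 5
C: A1 gives 2 transactions, not 5
D: A1 gives 4 transactions, not 5
E: A1 gives 2 transactions, not 5
A: all counts match (5,8,3)

Answer: A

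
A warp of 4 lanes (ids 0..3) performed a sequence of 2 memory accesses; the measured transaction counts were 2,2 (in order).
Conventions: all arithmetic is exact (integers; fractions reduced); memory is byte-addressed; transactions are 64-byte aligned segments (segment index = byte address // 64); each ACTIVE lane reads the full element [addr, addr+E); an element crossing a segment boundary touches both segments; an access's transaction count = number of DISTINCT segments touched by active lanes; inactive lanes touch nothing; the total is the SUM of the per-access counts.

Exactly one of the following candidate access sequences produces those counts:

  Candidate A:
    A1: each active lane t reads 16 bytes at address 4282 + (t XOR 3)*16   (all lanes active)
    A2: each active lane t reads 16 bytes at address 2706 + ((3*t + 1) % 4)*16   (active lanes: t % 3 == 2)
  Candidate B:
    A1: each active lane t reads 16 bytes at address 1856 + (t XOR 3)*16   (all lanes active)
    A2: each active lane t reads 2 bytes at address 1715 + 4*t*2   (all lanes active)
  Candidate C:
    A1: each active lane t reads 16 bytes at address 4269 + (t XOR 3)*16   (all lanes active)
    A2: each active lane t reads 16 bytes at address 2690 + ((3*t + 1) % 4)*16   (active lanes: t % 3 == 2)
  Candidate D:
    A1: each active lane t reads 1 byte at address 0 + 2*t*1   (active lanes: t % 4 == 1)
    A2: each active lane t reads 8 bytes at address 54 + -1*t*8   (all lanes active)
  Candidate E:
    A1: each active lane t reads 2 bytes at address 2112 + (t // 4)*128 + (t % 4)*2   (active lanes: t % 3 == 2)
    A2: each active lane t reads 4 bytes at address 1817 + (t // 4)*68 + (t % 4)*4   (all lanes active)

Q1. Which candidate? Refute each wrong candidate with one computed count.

A: A2 gives 1 transaction, not 2
B: A1 gives 1 transaction, not 2
D: A1 gives 1 transaction, not 2
E: A1 gives 1 transaction, not 2
C: all counts match (2,2)

Answer: C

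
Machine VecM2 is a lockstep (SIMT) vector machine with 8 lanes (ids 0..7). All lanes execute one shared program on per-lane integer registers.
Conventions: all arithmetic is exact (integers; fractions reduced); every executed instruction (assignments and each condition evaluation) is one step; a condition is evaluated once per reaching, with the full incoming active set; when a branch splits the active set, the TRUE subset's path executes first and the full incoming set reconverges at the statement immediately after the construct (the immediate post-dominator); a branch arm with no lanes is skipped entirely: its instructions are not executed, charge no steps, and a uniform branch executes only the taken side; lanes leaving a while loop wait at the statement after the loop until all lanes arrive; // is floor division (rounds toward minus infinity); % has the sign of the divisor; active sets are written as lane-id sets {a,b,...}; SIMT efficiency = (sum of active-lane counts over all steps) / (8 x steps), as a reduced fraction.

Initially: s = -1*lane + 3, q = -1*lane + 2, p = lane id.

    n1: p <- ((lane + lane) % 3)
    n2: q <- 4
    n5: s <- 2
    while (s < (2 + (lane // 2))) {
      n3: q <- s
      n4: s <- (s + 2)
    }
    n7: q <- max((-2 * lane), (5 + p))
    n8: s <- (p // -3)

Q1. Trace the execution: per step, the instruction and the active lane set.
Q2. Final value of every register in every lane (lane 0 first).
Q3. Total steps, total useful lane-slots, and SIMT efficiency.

step 0: p <- ((lane + lane) % 3)     {0,1,2,3,4,5,6,7}
step 1: q <- 4                       {0,1,2,3,4,5,6,7}
step 2: s <- 2                       {0,1,2,3,4,5,6,7}
step 3: eval (s < (2 + (lane // 2))) {0,1,2,3,4,5,6,7}
step 4: q <- s                       {2,3,4,5,6,7}
step 5: s <- (s + 2)                 {2,3,4,5,6,7}
step 6: eval (s < (2 + (lane // 2))) {2,3,4,5,6,7}
step 7: q <- s                       {6,7}
step 8: s <- (s + 2)                 {6,7}
step 9: eval (s < (2 + (lane // 2))) {6,7}
step 10: q <- max((-2 * lane), (5 + p)) {0,1,2,3,4,5,6,7}
step 11: s <- (p // -3)               {0,1,2,3,4,5,6,7}

Answer: 12 steps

s: 0,-1,-1,0,-1,-1,0,-1
q: 5,7,6,5,7,6,5,7
p: 0,2,1,0,2,1,0,2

steps = 12; useful = 72; efficiency = 72/96 = 3/4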